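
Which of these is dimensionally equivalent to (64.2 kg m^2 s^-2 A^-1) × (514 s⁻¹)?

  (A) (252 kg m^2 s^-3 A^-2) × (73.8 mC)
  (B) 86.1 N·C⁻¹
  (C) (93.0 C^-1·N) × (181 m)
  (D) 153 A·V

Reference: [kg·m²·s⁻²·A⁻¹] · [s⁻¹] = kg·m²·s⁻³·A⁻¹.
Each option:
  (A) [kg·m²·s⁻³·A⁻²] · [s·A] = kg·m²·s⁻²·A⁻¹
  (B) N·C⁻¹ = kg·m·s⁻²·(s·A)⁻¹ = kg·m·s⁻³·A⁻¹
  (C) [kg·m·s⁻³·A⁻¹] · [m] = kg·m²·s⁻³·A⁻¹  ← same
  (D) V·A = J·C⁻¹·A = kg·m²·s⁻³
Only (C) matches kg·m²·s⁻³·A⁻¹.

(C)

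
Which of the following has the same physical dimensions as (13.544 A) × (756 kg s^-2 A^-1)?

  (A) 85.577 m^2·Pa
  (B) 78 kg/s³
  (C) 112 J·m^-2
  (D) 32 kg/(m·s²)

(C)

Reference: [A] · [kg·s⁻²·A⁻¹] = kg·s⁻².
Each option:
  (A) Pa·m² = N·m⁻²·m² = kg·m·s⁻²
  (B) kg·s⁻³
  (C) J·m⁻² = N·m·m⁻² = kg·s⁻²  ← same
  (D) kg·m⁻¹·s⁻²
Only (C) matches kg·s⁻².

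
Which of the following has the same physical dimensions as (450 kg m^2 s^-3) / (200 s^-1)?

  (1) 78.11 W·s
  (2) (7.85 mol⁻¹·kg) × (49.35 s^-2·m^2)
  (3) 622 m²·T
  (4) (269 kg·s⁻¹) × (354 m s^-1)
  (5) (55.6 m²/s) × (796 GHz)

Reference: [kg·m²·s⁻³] / [s⁻¹] = kg·m²·s⁻².
Each option:
  (1) W·s = J·s⁻¹·s = kg·m²·s⁻²  ← same
  (2) [kg·mol⁻¹] · [m²·s⁻²] = kg·m²·s⁻²·mol⁻¹
  (3) T·m² = Wb·m⁻²·m² = kg·m²·s⁻²·A⁻¹
  (4) [kg·s⁻¹] · [m·s⁻¹] = kg·m·s⁻²
  (5) [m²·s⁻¹] · [s⁻¹] = m²·s⁻²
Only (1) matches kg·m²·s⁻².

(1)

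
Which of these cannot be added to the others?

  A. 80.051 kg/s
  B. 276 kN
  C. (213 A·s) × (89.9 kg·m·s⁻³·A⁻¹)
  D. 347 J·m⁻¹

A.

Reduce each to base SI dimensions:
  A. kg·s⁻¹
  B. N = kg·m·s⁻²
  C. [s·A] · [kg·m·s⁻³·A⁻¹] = kg·m·s⁻²
  D. J·m⁻¹ = N·m·m⁻¹ = kg·m·s⁻²
All reduce to kg·m·s⁻² except A., which is kg·s⁻¹.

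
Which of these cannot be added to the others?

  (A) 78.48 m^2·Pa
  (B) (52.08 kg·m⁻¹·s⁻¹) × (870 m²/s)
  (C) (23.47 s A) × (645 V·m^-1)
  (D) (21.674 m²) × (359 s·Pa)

Reduce each to base SI dimensions:
  (A) Pa·m² = N·m⁻²·m² = kg·m·s⁻²
  (B) [kg·m⁻¹·s⁻¹] · [m²·s⁻¹] = kg·m·s⁻²
  (C) [s·A] · [kg·m·s⁻³·A⁻¹] = kg·m·s⁻²
  (D) [m²] · [kg·m⁻¹·s⁻¹] = kg·m·s⁻¹
All reduce to kg·m·s⁻² except (D), which is kg·m·s⁻¹.

(D)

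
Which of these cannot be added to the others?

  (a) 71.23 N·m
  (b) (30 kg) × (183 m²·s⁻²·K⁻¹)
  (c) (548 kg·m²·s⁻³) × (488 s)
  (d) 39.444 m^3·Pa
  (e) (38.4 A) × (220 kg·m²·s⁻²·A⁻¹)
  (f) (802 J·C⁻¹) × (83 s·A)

Reduce each to base SI dimensions:
  (a) N·m = kg·m·s⁻²·m = kg·m²·s⁻²
  (b) [kg] · [m²·s⁻²·K⁻¹] = kg·m²·s⁻²·K⁻¹
  (c) [kg·m²·s⁻³] · [s] = kg·m²·s⁻²
  (d) Pa·m³ = N·m⁻²·m³ = kg·m²·s⁻²
  (e) [A] · [kg·m²·s⁻²·A⁻¹] = kg·m²·s⁻²
  (f) [kg·m²·s⁻³·A⁻¹] · [s·A] = kg·m²·s⁻²
All reduce to kg·m²·s⁻² except (b), which is kg·m²·s⁻²·K⁻¹.

(b)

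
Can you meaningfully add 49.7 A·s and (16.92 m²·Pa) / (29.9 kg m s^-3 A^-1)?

Yes

Expand each in SI base units:
  49.7 A·s:  A·s = s·A
  (16.92 m²·Pa) / (29.9 kg m s^-3 A^-1):  [kg·m·s⁻²] / [kg·m·s⁻³·A⁻¹] = s·A
Both are s·A, so they have the same dimensions and can be added.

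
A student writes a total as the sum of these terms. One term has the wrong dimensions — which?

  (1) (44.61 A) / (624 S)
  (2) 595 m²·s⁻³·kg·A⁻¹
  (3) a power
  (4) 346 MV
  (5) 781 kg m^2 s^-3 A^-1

(3)

In SI base units:
  (1) [A] / [kg⁻¹·m⁻²·s³·A²] = kg·m²·s⁻³·A⁻¹
  (2) kg·m²·s⁻³·A⁻¹
  (3) [power] = kg·m²·s⁻³
  (4) V = J·C⁻¹ = kg·m²·s⁻³·A⁻¹
  (5) kg·m²·s⁻³·A⁻¹
All reduce to kg·m²·s⁻³·A⁻¹ except (3), which is kg·m²·s⁻³.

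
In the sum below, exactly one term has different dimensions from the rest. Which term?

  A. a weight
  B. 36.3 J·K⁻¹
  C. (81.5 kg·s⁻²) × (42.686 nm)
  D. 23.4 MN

Dimensions:
  A. [weight] = kg·m·s⁻²
  B. J·K⁻¹ = N·m·K⁻¹ = kg·m²·s⁻²·K⁻¹
  C. [kg·s⁻²] · [m] = kg·m·s⁻²
  D. N = kg·m·s⁻²
All reduce to kg·m·s⁻² except B., which is kg·m²·s⁻²·K⁻¹.

B.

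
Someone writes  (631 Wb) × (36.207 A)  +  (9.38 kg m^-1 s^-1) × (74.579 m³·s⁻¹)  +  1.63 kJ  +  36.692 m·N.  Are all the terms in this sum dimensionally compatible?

Work out the base dimensions of each:
  (631 Wb) × (36.207 A):  [kg·m²·s⁻²·A⁻¹] · [A] = kg·m²·s⁻²
  (9.38 kg m^-1 s^-1) × (74.579 m³·s⁻¹):  [kg·m⁻¹·s⁻¹] · [m³·s⁻¹] = kg·m²·s⁻²
  1.63 kJ:  J = N·m = kg·m²·s⁻²
  36.692 m·N:  N·m = kg·m·s⁻²·m = kg·m²·s⁻²
Every term reduces to kg·m²·s⁻².

Yes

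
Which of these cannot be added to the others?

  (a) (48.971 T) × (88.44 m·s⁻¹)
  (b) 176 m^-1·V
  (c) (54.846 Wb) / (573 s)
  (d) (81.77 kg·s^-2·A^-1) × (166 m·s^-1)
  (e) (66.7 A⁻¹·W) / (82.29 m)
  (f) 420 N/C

(c)

Work out the base dimensions of each:
  (a) [kg·s⁻²·A⁻¹] · [m·s⁻¹] = kg·m·s⁻³·A⁻¹
  (b) V·m⁻¹ = J·C⁻¹·m⁻¹ = kg·m·s⁻³·A⁻¹
  (c) [kg·m²·s⁻²·A⁻¹] / [s] = kg·m²·s⁻³·A⁻¹
  (d) [kg·s⁻²·A⁻¹] · [m·s⁻¹] = kg·m·s⁻³·A⁻¹
  (e) [kg·m²·s⁻³·A⁻¹] / [m] = kg·m·s⁻³·A⁻¹
  (f) N·C⁻¹ = kg·m·s⁻²·(s·A)⁻¹ = kg·m·s⁻³·A⁻¹
All reduce to kg·m·s⁻³·A⁻¹ except (c), which is kg·m²·s⁻³·A⁻¹.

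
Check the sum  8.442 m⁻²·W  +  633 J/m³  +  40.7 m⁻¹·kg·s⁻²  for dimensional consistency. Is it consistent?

Dimensions:
  8.442 m⁻²·W:  W·m⁻² = J·s⁻¹·m⁻² = kg·s⁻³
  633 J/m³:  J·m⁻³ = N·m·m⁻³ = kg·m⁻¹·s⁻²
  40.7 m⁻¹·kg·s⁻²:  kg·m⁻¹·s⁻²
The terms do not share a single dimension (kg·m⁻¹·s⁻² vs kg·s⁻³).

No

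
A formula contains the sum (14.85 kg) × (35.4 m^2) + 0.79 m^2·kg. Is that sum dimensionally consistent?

Yes

Reduce each to base SI dimensions:
  (14.85 kg) × (35.4 m^2):  [kg] · [m²] = kg·m²
  0.79 m^2·kg:  kg·m²
Both are kg·m², so they have the same dimensions and can be added.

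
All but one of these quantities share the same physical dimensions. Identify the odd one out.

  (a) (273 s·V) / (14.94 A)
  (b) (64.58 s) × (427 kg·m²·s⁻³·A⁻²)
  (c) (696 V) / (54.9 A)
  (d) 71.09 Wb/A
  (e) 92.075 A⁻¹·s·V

(c)

Reduce each to base SI dimensions:
  (a) [kg·m²·s⁻²·A⁻¹] / [A] = kg·m²·s⁻²·A⁻²
  (b) [s] · [kg·m²·s⁻³·A⁻²] = kg·m²·s⁻²·A⁻²
  (c) [kg·m²·s⁻³·A⁻¹] / [A] = kg·m²·s⁻³·A⁻²
  (d) Wb·A⁻¹ = V·s·A⁻¹ = kg·m²·s⁻²·A⁻²
  (e) V·s·A⁻¹ = J·C⁻¹·s·A⁻¹ = kg·m²·s⁻²·A⁻²
All reduce to kg·m²·s⁻²·A⁻² except (c), which is kg·m²·s⁻³·A⁻².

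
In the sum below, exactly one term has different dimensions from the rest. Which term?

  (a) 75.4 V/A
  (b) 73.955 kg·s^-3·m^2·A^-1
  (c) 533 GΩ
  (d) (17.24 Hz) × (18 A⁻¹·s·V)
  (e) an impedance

Dimensions:
  (a) V·A⁻¹ = J·C⁻¹·A⁻¹ = kg·m²·s⁻³·A⁻²
  (b) kg·m²·s⁻³·A⁻¹
  (c) Ω = V·A⁻¹ = kg·m²·s⁻³·A⁻²
  (d) [s⁻¹] · [kg·m²·s⁻²·A⁻²] = kg·m²·s⁻³·A⁻²
  (e) [impedance] = kg·m²·s⁻³·A⁻²
All reduce to kg·m²·s⁻³·A⁻² except (b), which is kg·m²·s⁻³·A⁻¹.

(b)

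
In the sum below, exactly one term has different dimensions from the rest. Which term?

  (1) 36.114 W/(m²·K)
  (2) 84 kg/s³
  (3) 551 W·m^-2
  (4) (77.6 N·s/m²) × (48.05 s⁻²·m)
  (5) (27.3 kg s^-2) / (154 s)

Work out the base dimensions of each:
  (1) W·m⁻²·K⁻¹ = J·s⁻¹·m⁻²·K⁻¹ = kg·s⁻³·K⁻¹
  (2) kg·s⁻³
  (3) W·m⁻² = J·s⁻¹·m⁻² = kg·s⁻³
  (4) [kg·m⁻¹·s⁻¹] · [m·s⁻²] = kg·s⁻³
  (5) [kg·s⁻²] / [s] = kg·s⁻³
All reduce to kg·s⁻³ except (1), which is kg·s⁻³·K⁻¹.

(1)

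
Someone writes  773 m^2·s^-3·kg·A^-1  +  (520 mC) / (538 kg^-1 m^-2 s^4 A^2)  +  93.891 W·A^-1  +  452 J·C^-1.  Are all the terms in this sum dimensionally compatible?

Yes

Expand each in SI base units:
  773 m^2·s^-3·kg·A^-1:  kg·m²·s⁻³·A⁻¹
  (520 mC) / (538 kg^-1 m^-2 s^4 A^2):  [s·A] / [kg⁻¹·m⁻²·s⁴·A²] = kg·m²·s⁻³·A⁻¹
  93.891 W·A^-1:  W·A⁻¹ = J·s⁻¹·A⁻¹ = kg·m²·s⁻³·A⁻¹
  452 J·C^-1:  J·C⁻¹ = N·m·(s·A)⁻¹ = kg·m²·s⁻³·A⁻¹
Every term reduces to kg·m²·s⁻³·A⁻¹.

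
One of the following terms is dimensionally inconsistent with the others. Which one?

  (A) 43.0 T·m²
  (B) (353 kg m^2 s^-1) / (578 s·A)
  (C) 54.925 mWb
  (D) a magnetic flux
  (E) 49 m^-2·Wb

(E)

Dimensions:
  (A) T·m² = Wb·m⁻²·m² = kg·m²·s⁻²·A⁻¹
  (B) [kg·m²·s⁻¹] / [s·A] = kg·m²·s⁻²·A⁻¹
  (C) Wb = V·s = kg·m²·s⁻²·A⁻¹
  (D) [magnetic flux] = kg·m²·s⁻²·A⁻¹
  (E) Wb·m⁻² = V·s·m⁻² = kg·s⁻²·A⁻¹
All reduce to kg·m²·s⁻²·A⁻¹ except (E), which is kg·s⁻²·A⁻¹.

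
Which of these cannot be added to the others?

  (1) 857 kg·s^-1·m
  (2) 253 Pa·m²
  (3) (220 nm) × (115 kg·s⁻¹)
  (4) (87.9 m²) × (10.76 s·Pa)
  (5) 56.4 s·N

Expand each in SI base units:
  (1) kg·m·s⁻¹
  (2) Pa·m² = N·m⁻²·m² = kg·m·s⁻²
  (3) [m] · [kg·s⁻¹] = kg·m·s⁻¹
  (4) [m²] · [kg·m⁻¹·s⁻¹] = kg·m·s⁻¹
  (5) N·s = kg·m·s⁻²·s = kg·m·s⁻¹
All reduce to kg·m·s⁻¹ except (2), which is kg·m·s⁻².

(2)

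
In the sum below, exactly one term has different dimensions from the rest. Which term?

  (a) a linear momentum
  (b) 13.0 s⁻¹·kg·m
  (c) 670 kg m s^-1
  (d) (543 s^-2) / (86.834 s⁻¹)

(d)

Dimensions:
  (a) [linear momentum] = kg·m·s⁻¹
  (b) kg·m·s⁻¹
  (c) kg·m·s⁻¹
  (d) [s⁻²] / [s⁻¹] = s⁻¹
All reduce to kg·m·s⁻¹ except (d), which is s⁻¹.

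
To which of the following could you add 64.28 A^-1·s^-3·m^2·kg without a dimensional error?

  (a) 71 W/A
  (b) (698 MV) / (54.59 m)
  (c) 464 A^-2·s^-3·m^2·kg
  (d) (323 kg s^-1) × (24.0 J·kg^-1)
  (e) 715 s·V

(a)

Reference: kg·m²·s⁻³·A⁻¹.
Each option:
  (a) W·A⁻¹ = J·s⁻¹·A⁻¹ = kg·m²·s⁻³·A⁻¹  ← same
  (b) [kg·m²·s⁻³·A⁻¹] / [m] = kg·m·s⁻³·A⁻¹
  (c) kg·m²·s⁻³·A⁻²
  (d) [kg·s⁻¹] · [m²·s⁻²] = kg·m²·s⁻³
  (e) V·s = J·C⁻¹·s = kg·m²·s⁻²·A⁻¹
Only (a) matches kg·m²·s⁻³·A⁻¹.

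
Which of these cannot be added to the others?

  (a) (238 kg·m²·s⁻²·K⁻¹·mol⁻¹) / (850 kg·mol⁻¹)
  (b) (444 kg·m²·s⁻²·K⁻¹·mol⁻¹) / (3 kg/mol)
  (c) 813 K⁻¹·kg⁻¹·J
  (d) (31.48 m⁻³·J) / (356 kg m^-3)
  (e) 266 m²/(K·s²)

(d)

Work out the base dimensions of each:
  (a) [kg·m²·s⁻²·K⁻¹·mol⁻¹] / [kg·mol⁻¹] = m²·s⁻²·K⁻¹
  (b) [kg·m²·s⁻²·K⁻¹·mol⁻¹] / [kg·mol⁻¹] = m²·s⁻²·K⁻¹
  (c) J·kg⁻¹·K⁻¹ = N·m·kg⁻¹·K⁻¹ = m²·s⁻²·K⁻¹
  (d) [kg·m⁻¹·s⁻²] / [kg·m⁻³] = m²·s⁻²
  (e) m²·s⁻²·K⁻¹
All reduce to m²·s⁻²·K⁻¹ except (d), which is m²·s⁻².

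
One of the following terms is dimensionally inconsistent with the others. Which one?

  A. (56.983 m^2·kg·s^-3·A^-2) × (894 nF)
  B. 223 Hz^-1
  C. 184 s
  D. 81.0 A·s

In SI base units:
  A. [kg·m²·s⁻³·A⁻²] · [kg⁻¹·m⁻²·s⁴·A²] = s
  B. Hz⁻¹ = (s⁻¹)⁻¹ = s
  C. s
  D. A·s = s·A
All reduce to s except D., which is s·A.

D.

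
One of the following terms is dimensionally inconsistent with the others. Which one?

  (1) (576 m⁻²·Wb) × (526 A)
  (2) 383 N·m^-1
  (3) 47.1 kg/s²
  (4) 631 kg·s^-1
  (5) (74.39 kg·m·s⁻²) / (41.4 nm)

(4)

Expand each in SI base units:
  (1) [kg·s⁻²·A⁻¹] · [A] = kg·s⁻²
  (2) N·m⁻¹ = kg·m·s⁻²·m⁻¹ = kg·s⁻²
  (3) kg·s⁻²
  (4) kg·s⁻¹
  (5) [kg·m·s⁻²] / [m] = kg·s⁻²
All reduce to kg·s⁻² except (4), which is kg·s⁻¹.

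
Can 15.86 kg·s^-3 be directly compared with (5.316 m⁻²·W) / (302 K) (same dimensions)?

No

Reduce each to base SI dimensions:
  15.86 kg·s^-3:  kg·s⁻³
  (5.316 m⁻²·W) / (302 K):  [kg·s⁻³] / [K] = kg·s⁻³·K⁻¹
kg·s⁻³ ≠ kg·s⁻³·K⁻¹, so they cannot be added.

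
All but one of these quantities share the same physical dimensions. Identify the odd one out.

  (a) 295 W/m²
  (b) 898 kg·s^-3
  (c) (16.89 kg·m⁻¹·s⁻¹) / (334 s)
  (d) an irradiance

(c)

In SI base units:
  (a) W·m⁻² = J·s⁻¹·m⁻² = kg·s⁻³
  (b) kg·s⁻³
  (c) [kg·m⁻¹·s⁻¹] / [s] = kg·m⁻¹·s⁻²
  (d) [irradiance] = kg·s⁻³
All reduce to kg·s⁻³ except (c), which is kg·m⁻¹·s⁻².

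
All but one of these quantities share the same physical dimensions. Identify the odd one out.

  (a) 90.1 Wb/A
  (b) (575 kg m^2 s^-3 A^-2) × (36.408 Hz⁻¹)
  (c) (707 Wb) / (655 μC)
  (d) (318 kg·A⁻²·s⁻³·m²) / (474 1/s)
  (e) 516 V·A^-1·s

(c)

Expand each in SI base units:
  (a) Wb·A⁻¹ = V·s·A⁻¹ = kg·m²·s⁻²·A⁻²
  (b) [kg·m²·s⁻³·A⁻²] · [s] = kg·m²·s⁻²·A⁻²
  (c) [kg·m²·s⁻²·A⁻¹] / [s·A] = kg·m²·s⁻³·A⁻²
  (d) [kg·m²·s⁻³·A⁻²] / [s⁻¹] = kg·m²·s⁻²·A⁻²
  (e) V·s·A⁻¹ = J·C⁻¹·s·A⁻¹ = kg·m²·s⁻²·A⁻²
All reduce to kg·m²·s⁻²·A⁻² except (c), which is kg·m²·s⁻³·A⁻².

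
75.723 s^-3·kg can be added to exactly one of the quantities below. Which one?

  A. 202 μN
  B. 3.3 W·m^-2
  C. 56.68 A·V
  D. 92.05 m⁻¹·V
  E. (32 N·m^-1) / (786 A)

Reference: kg·s⁻³.
Each option:
  A. N = kg·m·s⁻²
  B. W·m⁻² = J·s⁻¹·m⁻² = kg·s⁻³  ← same
  C. V·A = J·C⁻¹·A = kg·m²·s⁻³
  D. V·m⁻¹ = J·C⁻¹·m⁻¹ = kg·m·s⁻³·A⁻¹
  E. [kg·s⁻²] / [A] = kg·s⁻²·A⁻¹
Only B. matches kg·s⁻³.

B.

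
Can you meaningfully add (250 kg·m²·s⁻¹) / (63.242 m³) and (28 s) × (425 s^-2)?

In SI base units:
  (250 kg·m²·s⁻¹) / (63.242 m³):  [kg·m²·s⁻¹] / [m³] = kg·m⁻¹·s⁻¹
  (28 s) × (425 s^-2):  [s] · [s⁻²] = s⁻¹
kg·m⁻¹·s⁻¹ ≠ s⁻¹, so they cannot be added.

No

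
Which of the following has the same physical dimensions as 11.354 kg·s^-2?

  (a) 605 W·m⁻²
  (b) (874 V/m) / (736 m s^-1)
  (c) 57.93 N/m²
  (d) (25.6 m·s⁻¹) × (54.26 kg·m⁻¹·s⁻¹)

(d)

Reference: kg·s⁻².
Each option:
  (a) W·m⁻² = J·s⁻¹·m⁻² = kg·s⁻³
  (b) [kg·m·s⁻³·A⁻¹] / [m·s⁻¹] = kg·s⁻²·A⁻¹
  (c) N·m⁻² = kg·m·s⁻²·m⁻² = kg·m⁻¹·s⁻²
  (d) [m·s⁻¹] · [kg·m⁻¹·s⁻¹] = kg·s⁻²  ← same
Only (d) matches kg·s⁻².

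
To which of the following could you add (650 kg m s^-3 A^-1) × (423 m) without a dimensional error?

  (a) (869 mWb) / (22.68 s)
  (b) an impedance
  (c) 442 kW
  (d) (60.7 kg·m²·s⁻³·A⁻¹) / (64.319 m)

Reference: [kg·m·s⁻³·A⁻¹] · [m] = kg·m²·s⁻³·A⁻¹.
Each option:
  (a) [kg·m²·s⁻²·A⁻¹] / [s] = kg·m²·s⁻³·A⁻¹  ← same
  (b) [impedance] = kg·m²·s⁻³·A⁻²
  (c) W = J·s⁻¹ = kg·m²·s⁻³
  (d) [kg·m²·s⁻³·A⁻¹] / [m] = kg·m·s⁻³·A⁻¹
Only (a) matches kg·m²·s⁻³·A⁻¹.

(a)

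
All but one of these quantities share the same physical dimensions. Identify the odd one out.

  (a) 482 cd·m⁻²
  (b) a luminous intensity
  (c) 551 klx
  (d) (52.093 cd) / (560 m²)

(b)

Dimensions:
  (a) cd·m⁻² = m⁻²·cd
  (b) [luminous intensity] = cd
  (c) lx = lm·m⁻² = m⁻²·cd
  (d) [cd] / [m²] = m⁻²·cd
All reduce to m⁻²·cd except (b), which is cd.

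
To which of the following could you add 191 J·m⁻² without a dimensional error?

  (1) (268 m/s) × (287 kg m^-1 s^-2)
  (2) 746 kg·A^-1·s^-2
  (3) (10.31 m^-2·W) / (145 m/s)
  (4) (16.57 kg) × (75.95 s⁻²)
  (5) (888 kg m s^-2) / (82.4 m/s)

(4)

Reference: J·m⁻² = N·m·m⁻² = kg·s⁻².
Each option:
  (1) [m·s⁻¹] · [kg·m⁻¹·s⁻²] = kg·s⁻³
  (2) kg·s⁻²·A⁻¹
  (3) [kg·s⁻³] / [m·s⁻¹] = kg·m⁻¹·s⁻²
  (4) [kg] · [s⁻²] = kg·s⁻²  ← same
  (5) [kg·m·s⁻²] / [m·s⁻¹] = kg·s⁻¹
Only (4) matches kg·s⁻².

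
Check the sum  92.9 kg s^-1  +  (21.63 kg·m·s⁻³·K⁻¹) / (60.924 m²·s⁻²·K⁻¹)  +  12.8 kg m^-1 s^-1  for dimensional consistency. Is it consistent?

No

Work out the base dimensions of each:
  92.9 kg s^-1:  kg·s⁻¹
  (21.63 kg·m·s⁻³·K⁻¹) / (60.924 m²·s⁻²·K⁻¹):  [kg·m·s⁻³·K⁻¹] / [m²·s⁻²·K⁻¹] = kg·m⁻¹·s⁻¹
  12.8 kg m^-1 s^-1:  kg·m⁻¹·s⁻¹
The terms do not share a single dimension (kg·m⁻¹·s⁻¹ vs kg·s⁻¹).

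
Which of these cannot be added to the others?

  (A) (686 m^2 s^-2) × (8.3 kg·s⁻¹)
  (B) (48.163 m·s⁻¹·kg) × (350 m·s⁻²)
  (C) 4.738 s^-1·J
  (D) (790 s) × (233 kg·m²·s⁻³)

Expand each in SI base units:
  (A) [m²·s⁻²] · [kg·s⁻¹] = kg·m²·s⁻³
  (B) [kg·m·s⁻¹] · [m·s⁻²] = kg·m²·s⁻³
  (C) J·s⁻¹ = N·m·s⁻¹ = kg·m²·s⁻³
  (D) [s] · [kg·m²·s⁻³] = kg·m²·s⁻²
All reduce to kg·m²·s⁻³ except (D), which is kg·m²·s⁻².

(D)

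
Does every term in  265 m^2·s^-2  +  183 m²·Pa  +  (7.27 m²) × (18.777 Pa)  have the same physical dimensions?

Expand each in SI base units:
  265 m^2·s^-2:  m²·s⁻²
  183 m²·Pa:  Pa·m² = N·m⁻²·m² = kg·m·s⁻²
  (7.27 m²) × (18.777 Pa):  [m²] · [kg·m⁻¹·s⁻²] = kg·m·s⁻²
The terms do not share a single dimension (kg·m·s⁻² vs m²·s⁻²).

No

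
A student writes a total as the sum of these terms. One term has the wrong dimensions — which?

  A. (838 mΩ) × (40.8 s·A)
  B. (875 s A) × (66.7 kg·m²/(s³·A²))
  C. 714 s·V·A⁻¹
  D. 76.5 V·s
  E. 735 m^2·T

Expand each in SI base units:
  A. [kg·m²·s⁻³·A⁻²] · [s·A] = kg·m²·s⁻²·A⁻¹
  B. [s·A] · [kg·m²·s⁻³·A⁻²] = kg·m²·s⁻²·A⁻¹
  C. V·s·A⁻¹ = J·C⁻¹·s·A⁻¹ = kg·m²·s⁻²·A⁻²
  D. V·s = J·C⁻¹·s = kg·m²·s⁻²·A⁻¹
  E. T·m² = Wb·m⁻²·m² = kg·m²·s⁻²·A⁻¹
All reduce to kg·m²·s⁻²·A⁻¹ except C., which is kg·m²·s⁻²·A⁻².

C.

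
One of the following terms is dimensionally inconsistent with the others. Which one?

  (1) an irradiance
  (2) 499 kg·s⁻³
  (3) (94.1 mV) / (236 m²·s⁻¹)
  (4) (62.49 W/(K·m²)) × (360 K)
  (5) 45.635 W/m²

Work out the base dimensions of each:
  (1) [irradiance] = kg·s⁻³
  (2) kg·s⁻³
  (3) [kg·m²·s⁻³·A⁻¹] / [m²·s⁻¹] = kg·s⁻²·A⁻¹
  (4) [kg·s⁻³·K⁻¹] · [K] = kg·s⁻³
  (5) W·m⁻² = J·s⁻¹·m⁻² = kg·s⁻³
All reduce to kg·s⁻³ except (3), which is kg·s⁻²·A⁻¹.

(3)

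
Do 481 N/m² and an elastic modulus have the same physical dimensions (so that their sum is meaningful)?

Yes

Reduce each to base SI dimensions:
  481 N/m²:  N·m⁻² = kg·m·s⁻²·m⁻² = kg·m⁻¹·s⁻²
  an elastic modulus:  [elastic modulus] = kg·m⁻¹·s⁻²
Both are kg·m⁻¹·s⁻², so they have the same dimensions and can be added.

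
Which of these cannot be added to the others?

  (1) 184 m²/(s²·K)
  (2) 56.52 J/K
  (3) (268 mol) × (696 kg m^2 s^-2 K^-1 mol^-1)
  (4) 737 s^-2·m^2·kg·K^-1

(1)

Expand each in SI base units:
  (1) m²·s⁻²·K⁻¹
  (2) J·K⁻¹ = N·m·K⁻¹ = kg·m²·s⁻²·K⁻¹
  (3) [mol] · [kg·m²·s⁻²·K⁻¹·mol⁻¹] = kg·m²·s⁻²·K⁻¹
  (4) kg·m²·s⁻²·K⁻¹
All reduce to kg·m²·s⁻²·K⁻¹ except (1), which is m²·s⁻²·K⁻¹.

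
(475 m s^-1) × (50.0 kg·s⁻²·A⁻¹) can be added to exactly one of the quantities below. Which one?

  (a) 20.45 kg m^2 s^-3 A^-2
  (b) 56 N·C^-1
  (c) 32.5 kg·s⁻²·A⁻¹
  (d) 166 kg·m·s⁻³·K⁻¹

Reference: [m·s⁻¹] · [kg·s⁻²·A⁻¹] = kg·m·s⁻³·A⁻¹.
Each option:
  (a) kg·m²·s⁻³·A⁻²
  (b) N·C⁻¹ = kg·m·s⁻²·(s·A)⁻¹ = kg·m·s⁻³·A⁻¹  ← same
  (c) kg·s⁻²·A⁻¹
  (d) kg·m·s⁻³·K⁻¹
Only (b) matches kg·m·s⁻³·A⁻¹.

(b)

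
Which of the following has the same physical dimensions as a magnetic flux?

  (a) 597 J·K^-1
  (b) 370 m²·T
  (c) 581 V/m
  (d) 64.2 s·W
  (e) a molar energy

Reference: [magnetic flux] = kg·m²·s⁻²·A⁻¹.
Each option:
  (a) J·K⁻¹ = N·m·K⁻¹ = kg·m²·s⁻²·K⁻¹
  (b) T·m² = Wb·m⁻²·m² = kg·m²·s⁻²·A⁻¹  ← same
  (c) V·m⁻¹ = J·C⁻¹·m⁻¹ = kg·m·s⁻³·A⁻¹
  (d) W·s = J·s⁻¹·s = kg·m²·s⁻²
  (e) [molar energy] = kg·m²·s⁻²·mol⁻¹
Only (b) matches kg·m²·s⁻²·A⁻¹.

(b)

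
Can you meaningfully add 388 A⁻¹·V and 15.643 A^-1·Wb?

No

Work out the base dimensions of each:
  388 A⁻¹·V:  V·A⁻¹ = J·C⁻¹·A⁻¹ = kg·m²·s⁻³·A⁻²
  15.643 A^-1·Wb:  Wb·A⁻¹ = V·s·A⁻¹ = kg·m²·s⁻²·A⁻²
kg·m²·s⁻³·A⁻² ≠ kg·m²·s⁻²·A⁻², so they cannot be added.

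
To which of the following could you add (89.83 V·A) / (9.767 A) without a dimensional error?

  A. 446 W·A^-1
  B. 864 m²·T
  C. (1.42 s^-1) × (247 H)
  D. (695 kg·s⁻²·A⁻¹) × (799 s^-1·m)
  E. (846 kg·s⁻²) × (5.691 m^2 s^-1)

A.

Reference: [kg·m²·s⁻³] / [A] = kg·m²·s⁻³·A⁻¹.
Each option:
  A. W·A⁻¹ = J·s⁻¹·A⁻¹ = kg·m²·s⁻³·A⁻¹  ← same
  B. T·m² = Wb·m⁻²·m² = kg·m²·s⁻²·A⁻¹
  C. [s⁻¹] · [kg·m²·s⁻²·A⁻²] = kg·m²·s⁻³·A⁻²
  D. [kg·s⁻²·A⁻¹] · [m·s⁻¹] = kg·m·s⁻³·A⁻¹
  E. [kg·s⁻²] · [m²·s⁻¹] = kg·m²·s⁻³
Only A. matches kg·m²·s⁻³·A⁻¹.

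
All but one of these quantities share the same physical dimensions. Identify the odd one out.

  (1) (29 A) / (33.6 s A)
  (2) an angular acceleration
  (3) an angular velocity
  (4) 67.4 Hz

(2)

Dimensions:
  (1) [A] / [s·A] = s⁻¹
  (2) [angular acceleration] = s⁻²
  (3) [angular velocity] = s⁻¹
  (4) Hz = s⁻¹
All reduce to s⁻¹ except (2), which is s⁻².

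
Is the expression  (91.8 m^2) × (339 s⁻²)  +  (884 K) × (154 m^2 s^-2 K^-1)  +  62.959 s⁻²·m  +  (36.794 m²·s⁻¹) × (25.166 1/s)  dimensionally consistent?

Expand each in SI base units:
  (91.8 m^2) × (339 s⁻²):  [m²] · [s⁻²] = m²·s⁻²
  (884 K) × (154 m^2 s^-2 K^-1):  [K] · [m²·s⁻²·K⁻¹] = m²·s⁻²
  62.959 s⁻²·m:  m·s⁻²
  (36.794 m²·s⁻¹) × (25.166 1/s):  [m²·s⁻¹] · [s⁻¹] = m²·s⁻²
The terms do not share a single dimension (m²·s⁻² vs m·s⁻²).

No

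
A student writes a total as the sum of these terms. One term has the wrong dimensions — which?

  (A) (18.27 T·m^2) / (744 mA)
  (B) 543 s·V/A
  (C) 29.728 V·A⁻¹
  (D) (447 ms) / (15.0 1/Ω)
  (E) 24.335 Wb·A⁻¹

Expand each in SI base units:
  (A) [kg·m²·s⁻²·A⁻¹] / [A] = kg·m²·s⁻²·A⁻²
  (B) V·s·A⁻¹ = J·C⁻¹·s·A⁻¹ = kg·m²·s⁻²·A⁻²
  (C) V·A⁻¹ = J·C⁻¹·A⁻¹ = kg·m²·s⁻³·A⁻²
  (D) [s] / [kg⁻¹·m⁻²·s³·A²] = kg·m²·s⁻²·A⁻²
  (E) Wb·A⁻¹ = V·s·A⁻¹ = kg·m²·s⁻²·A⁻²
All reduce to kg·m²·s⁻²·A⁻² except (C), which is kg·m²·s⁻³·A⁻².

(C)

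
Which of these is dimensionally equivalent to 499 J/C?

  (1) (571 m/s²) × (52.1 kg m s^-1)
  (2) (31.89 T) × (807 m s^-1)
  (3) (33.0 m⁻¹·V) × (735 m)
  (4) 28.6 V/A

Reference: J·C⁻¹ = N·m·(s·A)⁻¹ = kg·m²·s⁻³·A⁻¹.
Each option:
  (1) [m·s⁻²] · [kg·m·s⁻¹] = kg·m²·s⁻³
  (2) [kg·s⁻²·A⁻¹] · [m·s⁻¹] = kg·m·s⁻³·A⁻¹
  (3) [kg·m·s⁻³·A⁻¹] · [m] = kg·m²·s⁻³·A⁻¹  ← same
  (4) V·A⁻¹ = J·C⁻¹·A⁻¹ = kg·m²·s⁻³·A⁻²
Only (3) matches kg·m²·s⁻³·A⁻¹.

(3)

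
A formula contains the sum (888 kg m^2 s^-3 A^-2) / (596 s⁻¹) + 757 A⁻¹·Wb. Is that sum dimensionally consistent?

Yes

Expand each in SI base units:
  (888 kg m^2 s^-3 A^-2) / (596 s⁻¹):  [kg·m²·s⁻³·A⁻²] / [s⁻¹] = kg·m²·s⁻²·A⁻²
  757 A⁻¹·Wb:  Wb·A⁻¹ = V·s·A⁻¹ = kg·m²·s⁻²·A⁻²
Both are kg·m²·s⁻²·A⁻², so they have the same dimensions and can be added.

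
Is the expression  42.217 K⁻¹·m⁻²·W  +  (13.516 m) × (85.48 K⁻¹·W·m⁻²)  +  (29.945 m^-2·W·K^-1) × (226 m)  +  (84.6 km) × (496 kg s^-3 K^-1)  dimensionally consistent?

No

Reduce each to base SI dimensions:
  42.217 K⁻¹·m⁻²·W:  W·m⁻²·K⁻¹ = J·s⁻¹·m⁻²·K⁻¹ = kg·s⁻³·K⁻¹
  (13.516 m) × (85.48 K⁻¹·W·m⁻²):  [m] · [kg·s⁻³·K⁻¹] = kg·m·s⁻³·K⁻¹
  (29.945 m^-2·W·K^-1) × (226 m):  [kg·s⁻³·K⁻¹] · [m] = kg·m·s⁻³·K⁻¹
  (84.6 km) × (496 kg s^-3 K^-1):  [m] · [kg·s⁻³·K⁻¹] = kg·m·s⁻³·K⁻¹
The terms do not share a single dimension (kg·m·s⁻³·K⁻¹ vs kg·s⁻³·K⁻¹).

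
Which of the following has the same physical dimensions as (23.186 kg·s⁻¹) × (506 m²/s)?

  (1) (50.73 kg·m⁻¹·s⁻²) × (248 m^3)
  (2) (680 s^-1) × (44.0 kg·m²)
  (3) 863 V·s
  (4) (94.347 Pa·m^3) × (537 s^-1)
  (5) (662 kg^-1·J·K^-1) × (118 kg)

(1)

Reference: [kg·s⁻¹] · [m²·s⁻¹] = kg·m²·s⁻².
Each option:
  (1) [kg·m⁻¹·s⁻²] · [m³] = kg·m²·s⁻²  ← same
  (2) [s⁻¹] · [kg·m²] = kg·m²·s⁻¹
  (3) V·s = J·C⁻¹·s = kg·m²·s⁻²·A⁻¹
  (4) [kg·m²·s⁻²] · [s⁻¹] = kg·m²·s⁻³
  (5) [m²·s⁻²·K⁻¹] · [kg] = kg·m²·s⁻²·K⁻¹
Only (1) matches kg·m²·s⁻².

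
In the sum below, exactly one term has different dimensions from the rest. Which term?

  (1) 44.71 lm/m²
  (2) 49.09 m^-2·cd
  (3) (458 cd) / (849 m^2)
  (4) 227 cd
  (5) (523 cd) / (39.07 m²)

In SI base units:
  (1) lm·m⁻² = cd·m⁻² = m⁻²·cd
  (2) cd·m⁻² = m⁻²·cd
  (3) [cd] / [m²] = m⁻²·cd
  (4) cd
  (5) [cd] / [m²] = m⁻²·cd
All reduce to m⁻²·cd except (4), which is cd.

(4)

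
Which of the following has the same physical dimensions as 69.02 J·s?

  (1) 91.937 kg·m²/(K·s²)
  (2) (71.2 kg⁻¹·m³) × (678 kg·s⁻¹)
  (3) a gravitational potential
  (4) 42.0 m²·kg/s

(4)

Reference: J·s = N·m·s = kg·m²·s⁻¹.
Each option:
  (1) kg·m²·s⁻²·K⁻¹
  (2) [kg⁻¹·m³] · [kg·s⁻¹] = m³·s⁻¹
  (3) [gravitational potential] = m²·s⁻²
  (4) kg·m²·s⁻¹  ← same
Only (4) matches kg·m²·s⁻¹.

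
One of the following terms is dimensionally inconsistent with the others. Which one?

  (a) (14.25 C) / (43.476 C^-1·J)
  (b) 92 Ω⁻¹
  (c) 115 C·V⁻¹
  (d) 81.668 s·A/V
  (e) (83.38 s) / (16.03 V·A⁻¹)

(b)

In SI base units:
  (a) [s·A] / [kg·m²·s⁻³·A⁻¹] = kg⁻¹·m⁻²·s⁴·A²
  (b) Ω⁻¹ = (V·A⁻¹)⁻¹ = kg⁻¹·m⁻²·s³·A²
  (c) C·V⁻¹ = s·A·(J·C⁻¹)⁻¹ = kg⁻¹·m⁻²·s⁴·A²
  (d) A·s·V⁻¹ = A·s·(J·C⁻¹)⁻¹ = kg⁻¹·m⁻²·s⁴·A²
  (e) [s] / [kg·m²·s⁻³·A⁻²] = kg⁻¹·m⁻²·s⁴·A²
All reduce to kg⁻¹·m⁻²·s⁴·A² except (b), which is kg⁻¹·m⁻²·s³·A².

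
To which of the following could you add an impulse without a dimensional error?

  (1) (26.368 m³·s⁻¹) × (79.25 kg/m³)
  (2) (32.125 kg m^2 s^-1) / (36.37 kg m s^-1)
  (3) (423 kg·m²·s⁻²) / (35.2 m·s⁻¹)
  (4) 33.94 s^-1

Reference: [impulse] = kg·m·s⁻¹.
Each option:
  (1) [m³·s⁻¹] · [kg·m⁻³] = kg·s⁻¹
  (2) [kg·m²·s⁻¹] / [kg·m·s⁻¹] = m
  (3) [kg·m²·s⁻²] / [m·s⁻¹] = kg·m·s⁻¹  ← same
  (4) s⁻¹
Only (3) matches kg·m·s⁻¹.

(3)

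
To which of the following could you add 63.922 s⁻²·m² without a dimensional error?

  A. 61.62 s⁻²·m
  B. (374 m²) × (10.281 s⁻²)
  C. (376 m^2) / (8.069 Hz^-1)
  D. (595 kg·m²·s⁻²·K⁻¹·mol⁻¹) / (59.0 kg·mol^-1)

B.

Reference: m²·s⁻².
Each option:
  A. m·s⁻²
  B. [m²] · [s⁻²] = m²·s⁻²  ← same
  C. [m²] / [s] = m²·s⁻¹
  D. [kg·m²·s⁻²·K⁻¹·mol⁻¹] / [kg·mol⁻¹] = m²·s⁻²·K⁻¹
Only B. matches m²·s⁻².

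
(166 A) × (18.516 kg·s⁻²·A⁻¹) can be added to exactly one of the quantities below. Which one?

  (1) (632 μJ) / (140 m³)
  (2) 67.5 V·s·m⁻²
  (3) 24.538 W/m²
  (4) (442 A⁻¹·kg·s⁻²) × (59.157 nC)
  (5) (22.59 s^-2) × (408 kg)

Reference: [A] · [kg·s⁻²·A⁻¹] = kg·s⁻².
Each option:
  (1) [kg·m²·s⁻²] / [m³] = kg·m⁻¹·s⁻²
  (2) V·s·m⁻² = J·C⁻¹·s·m⁻² = kg·s⁻²·A⁻¹
  (3) W·m⁻² = J·s⁻¹·m⁻² = kg·s⁻³
  (4) [kg·s⁻²·A⁻¹] · [s·A] = kg·s⁻¹
  (5) [s⁻²] · [kg] = kg·s⁻²  ← same
Only (5) matches kg·s⁻².

(5)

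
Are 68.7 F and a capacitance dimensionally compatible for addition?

Yes

In SI base units:
  68.7 F:  F = C·V⁻¹ = kg⁻¹·m⁻²·s⁴·A²
  a capacitance:  [capacitance] = kg⁻¹·m⁻²·s⁴·A²
Both are kg⁻¹·m⁻²·s⁴·A², so they have the same dimensions and can be added.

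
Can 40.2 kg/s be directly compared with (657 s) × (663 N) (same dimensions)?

No

Reduce each to base SI dimensions:
  40.2 kg/s:  kg·s⁻¹
  (657 s) × (663 N):  [s] · [kg·m·s⁻²] = kg·m·s⁻¹
kg·s⁻¹ ≠ kg·m·s⁻¹, so they cannot be added.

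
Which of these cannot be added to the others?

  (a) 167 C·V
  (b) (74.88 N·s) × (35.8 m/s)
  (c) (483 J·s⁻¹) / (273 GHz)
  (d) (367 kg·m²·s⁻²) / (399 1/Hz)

(d)

Expand each in SI base units:
  (a) C·V = s·A·J·C⁻¹ = kg·m²·s⁻²
  (b) [kg·m·s⁻¹] · [m·s⁻¹] = kg·m²·s⁻²
  (c) [kg·m²·s⁻³] / [s⁻¹] = kg·m²·s⁻²
  (d) [kg·m²·s⁻²] / [s] = kg·m²·s⁻³
All reduce to kg·m²·s⁻² except (d), which is kg·m²·s⁻³.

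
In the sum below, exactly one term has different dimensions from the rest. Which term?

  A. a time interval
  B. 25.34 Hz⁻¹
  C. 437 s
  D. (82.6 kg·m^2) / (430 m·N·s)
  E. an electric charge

Reduce each to base SI dimensions:
  A. [time interval] = s
  B. Hz⁻¹ = (s⁻¹)⁻¹ = s
  C. s
  D. [kg·m²] / [kg·m²·s⁻¹] = s
  E. [electric charge] = s·A
All reduce to s except E., which is s·A.

E.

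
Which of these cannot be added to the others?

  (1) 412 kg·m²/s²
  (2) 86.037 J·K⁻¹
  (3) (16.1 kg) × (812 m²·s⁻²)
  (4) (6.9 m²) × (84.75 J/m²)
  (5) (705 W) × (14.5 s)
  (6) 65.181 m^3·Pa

(2)

In SI base units:
  (1) kg·m²·s⁻²
  (2) J·K⁻¹ = N·m·K⁻¹ = kg·m²·s⁻²·K⁻¹
  (3) [kg] · [m²·s⁻²] = kg·m²·s⁻²
  (4) [m²] · [kg·s⁻²] = kg·m²·s⁻²
  (5) [kg·m²·s⁻³] · [s] = kg·m²·s⁻²
  (6) Pa·m³ = N·m⁻²·m³ = kg·m²·s⁻²
All reduce to kg·m²·s⁻² except (2), which is kg·m²·s⁻²·K⁻¹.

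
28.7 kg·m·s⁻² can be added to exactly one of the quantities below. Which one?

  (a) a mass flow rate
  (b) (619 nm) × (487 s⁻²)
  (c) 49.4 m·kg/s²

Reference: kg·m·s⁻².
Each option:
  (a) [mass flow rate] = kg·s⁻¹
  (b) [m] · [s⁻²] = m·s⁻²
  (c) kg·m·s⁻²  ← same
Only (c) matches kg·m·s⁻².

(c)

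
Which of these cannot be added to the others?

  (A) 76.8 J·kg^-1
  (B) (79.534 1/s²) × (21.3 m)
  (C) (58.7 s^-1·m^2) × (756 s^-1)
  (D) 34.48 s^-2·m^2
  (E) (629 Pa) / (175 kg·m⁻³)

(B)

Reduce each to base SI dimensions:
  (A) J·kg⁻¹ = N·m·kg⁻¹ = m²·s⁻²
  (B) [s⁻²] · [m] = m·s⁻²
  (C) [m²·s⁻¹] · [s⁻¹] = m²·s⁻²
  (D) m²·s⁻²
  (E) [kg·m⁻¹·s⁻²] / [kg·m⁻³] = m²·s⁻²
All reduce to m²·s⁻² except (B), which is m·s⁻².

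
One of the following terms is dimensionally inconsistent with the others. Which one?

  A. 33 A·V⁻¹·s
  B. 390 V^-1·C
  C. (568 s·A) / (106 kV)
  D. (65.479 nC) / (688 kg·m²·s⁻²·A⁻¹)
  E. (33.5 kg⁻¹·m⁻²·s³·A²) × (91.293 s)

D.

Reduce each to base SI dimensions:
  A. A·s·V⁻¹ = A·s·(J·C⁻¹)⁻¹ = kg⁻¹·m⁻²·s⁴·A²
  B. C·V⁻¹ = s·A·(J·C⁻¹)⁻¹ = kg⁻¹·m⁻²·s⁴·A²
  C. [s·A] / [kg·m²·s⁻³·A⁻¹] = kg⁻¹·m⁻²·s⁴·A²
  D. [s·A] / [kg·m²·s⁻²·A⁻¹] = kg⁻¹·m⁻²·s³·A²
  E. [kg⁻¹·m⁻²·s³·A²] · [s] = kg⁻¹·m⁻²·s⁴·A²
All reduce to kg⁻¹·m⁻²·s⁴·A² except D., which is kg⁻¹·m⁻²·s³·A².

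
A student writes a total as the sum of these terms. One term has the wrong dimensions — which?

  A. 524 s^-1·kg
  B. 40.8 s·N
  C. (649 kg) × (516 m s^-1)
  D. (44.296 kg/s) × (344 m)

A.

Reduce each to base SI dimensions:
  A. kg·s⁻¹
  B. N·s = kg·m·s⁻²·s = kg·m·s⁻¹
  C. [kg] · [m·s⁻¹] = kg·m·s⁻¹
  D. [kg·s⁻¹] · [m] = kg·m·s⁻¹
All reduce to kg·m·s⁻¹ except A., which is kg·s⁻¹.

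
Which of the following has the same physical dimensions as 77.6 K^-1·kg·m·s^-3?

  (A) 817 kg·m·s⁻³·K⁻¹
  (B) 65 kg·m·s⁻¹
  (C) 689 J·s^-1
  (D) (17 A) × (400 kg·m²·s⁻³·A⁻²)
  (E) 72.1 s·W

Reference: kg·m·s⁻³·K⁻¹.
Each option:
  (A) kg·m·s⁻³·K⁻¹  ← same
  (B) kg·m·s⁻¹
  (C) J·s⁻¹ = N·m·s⁻¹ = kg·m²·s⁻³
  (D) [A] · [kg·m²·s⁻³·A⁻²] = kg·m²·s⁻³·A⁻¹
  (E) W·s = J·s⁻¹·s = kg·m²·s⁻²
Only (A) matches kg·m·s⁻³·K⁻¹.

(A)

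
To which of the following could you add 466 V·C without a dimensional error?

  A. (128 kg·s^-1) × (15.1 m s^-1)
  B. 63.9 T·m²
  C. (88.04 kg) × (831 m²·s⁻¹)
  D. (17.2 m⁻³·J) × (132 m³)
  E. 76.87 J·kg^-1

Reference: C·V = s·A·J·C⁻¹ = kg·m²·s⁻².
Each option:
  A. [kg·s⁻¹] · [m·s⁻¹] = kg·m·s⁻²
  B. T·m² = Wb·m⁻²·m² = kg·m²·s⁻²·A⁻¹
  C. [kg] · [m²·s⁻¹] = kg·m²·s⁻¹
  D. [kg·m⁻¹·s⁻²] · [m³] = kg·m²·s⁻²  ← same
  E. J·kg⁻¹ = N·m·kg⁻¹ = m²·s⁻²
Only D. matches kg·m²·s⁻².

D.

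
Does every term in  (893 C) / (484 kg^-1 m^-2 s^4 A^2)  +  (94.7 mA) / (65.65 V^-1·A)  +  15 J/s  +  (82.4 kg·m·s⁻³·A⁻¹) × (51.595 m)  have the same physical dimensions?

No

Dimensions:
  (893 C) / (484 kg^-1 m^-2 s^4 A^2):  [s·A] / [kg⁻¹·m⁻²·s⁴·A²] = kg·m²·s⁻³·A⁻¹
  (94.7 mA) / (65.65 V^-1·A):  [A] / [kg⁻¹·m⁻²·s³·A²] = kg·m²·s⁻³·A⁻¹
  15 J/s:  J·s⁻¹ = N·m·s⁻¹ = kg·m²·s⁻³
  (82.4 kg·m·s⁻³·A⁻¹) × (51.595 m):  [kg·m·s⁻³·A⁻¹] · [m] = kg·m²·s⁻³·A⁻¹
The terms do not share a single dimension (kg·m²·s⁻³ vs kg·m²·s⁻³·A⁻¹).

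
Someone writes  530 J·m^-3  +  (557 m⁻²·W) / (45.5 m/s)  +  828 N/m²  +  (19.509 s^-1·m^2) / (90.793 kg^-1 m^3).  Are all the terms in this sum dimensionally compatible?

Dimensions:
  530 J·m^-3:  J·m⁻³ = N·m·m⁻³ = kg·m⁻¹·s⁻²
  (557 m⁻²·W) / (45.5 m/s):  [kg·s⁻³] / [m·s⁻¹] = kg·m⁻¹·s⁻²
  828 N/m²:  N·m⁻² = kg·m·s⁻²·m⁻² = kg·m⁻¹·s⁻²
  (19.509 s^-1·m^2) / (90.793 kg^-1 m^3):  [m²·s⁻¹] / [kg⁻¹·m³] = kg·m⁻¹·s⁻¹
The terms do not share a single dimension (kg·m⁻¹·s⁻² vs kg·m⁻¹·s⁻¹).

No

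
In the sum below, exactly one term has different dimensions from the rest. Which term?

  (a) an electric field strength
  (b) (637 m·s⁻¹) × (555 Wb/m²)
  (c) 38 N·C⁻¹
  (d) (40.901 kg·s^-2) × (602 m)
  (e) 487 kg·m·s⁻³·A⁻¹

(d)

Work out the base dimensions of each:
  (a) [electric field strength] = kg·m·s⁻³·A⁻¹
  (b) [m·s⁻¹] · [kg·s⁻²·A⁻¹] = kg·m·s⁻³·A⁻¹
  (c) N·C⁻¹ = kg·m·s⁻²·(s·A)⁻¹ = kg·m·s⁻³·A⁻¹
  (d) [kg·s⁻²] · [m] = kg·m·s⁻²
  (e) kg·m·s⁻³·A⁻¹
All reduce to kg·m·s⁻³·A⁻¹ except (d), which is kg·m·s⁻².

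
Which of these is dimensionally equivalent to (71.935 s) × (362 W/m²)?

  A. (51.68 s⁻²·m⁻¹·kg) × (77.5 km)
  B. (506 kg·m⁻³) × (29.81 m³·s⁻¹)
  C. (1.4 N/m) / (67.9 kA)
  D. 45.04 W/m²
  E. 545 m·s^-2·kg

A.

Reference: [s] · [kg·s⁻³] = kg·s⁻².
Each option:
  A. [kg·m⁻¹·s⁻²] · [m] = kg·s⁻²  ← same
  B. [kg·m⁻³] · [m³·s⁻¹] = kg·s⁻¹
  C. [kg·s⁻²] / [A] = kg·s⁻²·A⁻¹
  D. W·m⁻² = J·s⁻¹·m⁻² = kg·s⁻³
  E. kg·m·s⁻²
Only A. matches kg·s⁻².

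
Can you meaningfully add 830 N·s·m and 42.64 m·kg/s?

No

Dimensions:
  830 N·s·m:  N·m·s = kg·m·s⁻²·m·s = kg·m²·s⁻¹
  42.64 m·kg/s:  kg·m·s⁻¹
kg·m²·s⁻¹ ≠ kg·m·s⁻¹, so they cannot be added.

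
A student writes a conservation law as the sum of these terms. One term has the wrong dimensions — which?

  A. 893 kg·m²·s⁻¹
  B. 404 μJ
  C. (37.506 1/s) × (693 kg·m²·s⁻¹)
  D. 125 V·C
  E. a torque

Expand each in SI base units:
  A. kg·m²·s⁻¹
  B. J = N·m = kg·m²·s⁻²
  C. [s⁻¹] · [kg·m²·s⁻¹] = kg·m²·s⁻²
  D. C·V = s·A·J·C⁻¹ = kg·m²·s⁻²
  E. [torque] = kg·m²·s⁻²
All reduce to kg·m²·s⁻² except A., which is kg·m²·s⁻¹.

A.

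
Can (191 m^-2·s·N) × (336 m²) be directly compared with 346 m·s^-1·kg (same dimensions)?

Yes

Expand each in SI base units:
  (191 m^-2·s·N) × (336 m²):  [kg·m⁻¹·s⁻¹] · [m²] = kg·m·s⁻¹
  346 m·s^-1·kg:  kg·m·s⁻¹
Both are kg·m·s⁻¹, so they have the same dimensions and can be added.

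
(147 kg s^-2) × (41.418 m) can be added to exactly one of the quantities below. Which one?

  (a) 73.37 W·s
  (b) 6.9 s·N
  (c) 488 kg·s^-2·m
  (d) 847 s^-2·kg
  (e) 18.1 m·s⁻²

Reference: [kg·s⁻²] · [m] = kg·m·s⁻².
Each option:
  (a) W·s = J·s⁻¹·s = kg·m²·s⁻²
  (b) N·s = kg·m·s⁻²·s = kg·m·s⁻¹
  (c) kg·m·s⁻²  ← same
  (d) kg·s⁻²
  (e) m·s⁻²
Only (c) matches kg·m·s⁻².

(c)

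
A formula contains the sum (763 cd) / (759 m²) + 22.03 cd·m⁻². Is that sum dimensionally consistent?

Yes

Expand each in SI base units:
  (763 cd) / (759 m²):  [cd] / [m²] = m⁻²·cd
  22.03 cd·m⁻²:  cd·m⁻² = m⁻²·cd
Both are m⁻²·cd, so they have the same dimensions and can be added.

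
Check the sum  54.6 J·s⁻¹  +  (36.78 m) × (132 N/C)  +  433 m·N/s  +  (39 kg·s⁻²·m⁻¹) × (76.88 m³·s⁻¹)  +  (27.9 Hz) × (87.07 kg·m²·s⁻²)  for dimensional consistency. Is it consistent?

Work out the base dimensions of each:
  54.6 J·s⁻¹:  J·s⁻¹ = N·m·s⁻¹ = kg·m²·s⁻³
  (36.78 m) × (132 N/C):  [m] · [kg·m·s⁻³·A⁻¹] = kg·m²·s⁻³·A⁻¹
  433 m·N/s:  N·m·s⁻¹ = kg·m·s⁻²·m·s⁻¹ = kg·m²·s⁻³
  (39 kg·s⁻²·m⁻¹) × (76.88 m³·s⁻¹):  [kg·m⁻¹·s⁻²] · [m³·s⁻¹] = kg·m²·s⁻³
  (27.9 Hz) × (87.07 kg·m²·s⁻²):  [s⁻¹] · [kg·m²·s⁻²] = kg·m²·s⁻³
The terms do not share a single dimension (kg·m²·s⁻³ vs kg·m²·s⁻³·A⁻¹).

No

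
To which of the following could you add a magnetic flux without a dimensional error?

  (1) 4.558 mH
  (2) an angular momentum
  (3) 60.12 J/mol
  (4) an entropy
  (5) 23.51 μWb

(5)

Reference: [magnetic flux] = kg·m²·s⁻²·A⁻¹.
Each option:
  (1) H = V·s·A⁻¹ = kg·m²·s⁻²·A⁻²
  (2) [angular momentum] = kg·m²·s⁻¹
  (3) J·mol⁻¹ = N·m·mol⁻¹ = kg·m²·s⁻²·mol⁻¹
  (4) [entropy] = kg·m²·s⁻²·K⁻¹
  (5) Wb = V·s = kg·m²·s⁻²·A⁻¹  ← same
Only (5) matches kg·m²·s⁻²·A⁻¹.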